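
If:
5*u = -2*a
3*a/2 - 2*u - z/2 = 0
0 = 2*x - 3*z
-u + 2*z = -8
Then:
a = -5/6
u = 1/3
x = -23/4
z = -23/6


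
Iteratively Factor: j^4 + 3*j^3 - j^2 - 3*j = (j - 1)*(j^3 + 4*j^2 + 3*j) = j*(j - 1)*(j^2 + 4*j + 3) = j*(j - 1)*(j + 3)*(j + 1)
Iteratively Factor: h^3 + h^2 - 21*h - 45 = (h + 3)*(h^2 - 2*h - 15) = (h + 3)^2*(h - 5)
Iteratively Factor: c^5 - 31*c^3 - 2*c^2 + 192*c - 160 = (c - 2)*(c^4 + 2*c^3 - 27*c^2 - 56*c + 80) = (c - 2)*(c + 4)*(c^3 - 2*c^2 - 19*c + 20) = (c - 5)*(c - 2)*(c + 4)*(c^2 + 3*c - 4) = (c - 5)*(c - 2)*(c - 1)*(c + 4)*(c + 4)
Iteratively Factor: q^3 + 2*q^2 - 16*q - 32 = (q + 2)*(q^2 - 16) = (q - 4)*(q + 2)*(q + 4)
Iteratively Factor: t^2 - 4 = (t + 2)*(t - 2)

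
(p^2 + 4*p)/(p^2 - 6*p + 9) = p*(p + 4)/(p^2 - 6*p + 9)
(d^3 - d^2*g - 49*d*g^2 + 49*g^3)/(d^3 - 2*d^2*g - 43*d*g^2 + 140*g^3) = (d^2 - 8*d*g + 7*g^2)/(d^2 - 9*d*g + 20*g^2)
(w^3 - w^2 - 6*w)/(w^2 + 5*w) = (w^2 - w - 6)/(w + 5)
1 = 1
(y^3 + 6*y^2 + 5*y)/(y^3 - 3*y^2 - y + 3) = y*(y + 5)/(y^2 - 4*y + 3)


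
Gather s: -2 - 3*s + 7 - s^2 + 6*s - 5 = -s^2 + 3*s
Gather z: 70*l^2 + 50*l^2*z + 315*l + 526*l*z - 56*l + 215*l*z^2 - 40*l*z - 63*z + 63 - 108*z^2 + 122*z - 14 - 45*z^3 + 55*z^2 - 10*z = 70*l^2 + 259*l - 45*z^3 + z^2*(215*l - 53) + z*(50*l^2 + 486*l + 49) + 49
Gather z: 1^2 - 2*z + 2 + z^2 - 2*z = z^2 - 4*z + 3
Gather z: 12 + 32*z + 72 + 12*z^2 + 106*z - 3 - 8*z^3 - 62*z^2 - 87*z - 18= -8*z^3 - 50*z^2 + 51*z + 63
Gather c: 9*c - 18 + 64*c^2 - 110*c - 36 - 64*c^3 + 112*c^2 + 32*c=-64*c^3 + 176*c^2 - 69*c - 54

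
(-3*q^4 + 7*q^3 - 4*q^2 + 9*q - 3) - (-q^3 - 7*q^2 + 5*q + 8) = -3*q^4 + 8*q^3 + 3*q^2 + 4*q - 11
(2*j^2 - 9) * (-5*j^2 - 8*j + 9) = -10*j^4 - 16*j^3 + 63*j^2 + 72*j - 81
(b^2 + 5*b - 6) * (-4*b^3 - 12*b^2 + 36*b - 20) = -4*b^5 - 32*b^4 + 232*b^2 - 316*b + 120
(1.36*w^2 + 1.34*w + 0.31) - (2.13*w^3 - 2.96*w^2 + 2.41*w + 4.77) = -2.13*w^3 + 4.32*w^2 - 1.07*w - 4.46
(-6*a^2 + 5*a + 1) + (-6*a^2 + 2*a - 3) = -12*a^2 + 7*a - 2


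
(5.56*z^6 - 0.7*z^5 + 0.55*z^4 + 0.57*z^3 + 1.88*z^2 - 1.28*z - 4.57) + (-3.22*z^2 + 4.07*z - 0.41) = 5.56*z^6 - 0.7*z^5 + 0.55*z^4 + 0.57*z^3 - 1.34*z^2 + 2.79*z - 4.98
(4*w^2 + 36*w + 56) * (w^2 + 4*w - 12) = 4*w^4 + 52*w^3 + 152*w^2 - 208*w - 672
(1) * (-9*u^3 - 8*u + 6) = -9*u^3 - 8*u + 6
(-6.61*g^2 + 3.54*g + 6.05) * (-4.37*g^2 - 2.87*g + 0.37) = 28.8857*g^4 + 3.5009*g^3 - 39.044*g^2 - 16.0537*g + 2.2385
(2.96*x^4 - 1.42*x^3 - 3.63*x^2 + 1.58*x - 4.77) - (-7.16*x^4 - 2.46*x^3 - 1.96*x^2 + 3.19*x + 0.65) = 10.12*x^4 + 1.04*x^3 - 1.67*x^2 - 1.61*x - 5.42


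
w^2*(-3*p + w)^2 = 9*p^2*w^2 - 6*p*w^3 + w^4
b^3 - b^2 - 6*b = b*(b - 3)*(b + 2)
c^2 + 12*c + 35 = (c + 5)*(c + 7)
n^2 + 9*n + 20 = (n + 4)*(n + 5)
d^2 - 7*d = d*(d - 7)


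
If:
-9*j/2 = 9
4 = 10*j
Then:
No Solution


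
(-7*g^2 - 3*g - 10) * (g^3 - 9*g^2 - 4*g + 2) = -7*g^5 + 60*g^4 + 45*g^3 + 88*g^2 + 34*g - 20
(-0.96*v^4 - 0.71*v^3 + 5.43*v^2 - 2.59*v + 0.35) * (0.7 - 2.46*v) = 2.3616*v^5 + 1.0746*v^4 - 13.8548*v^3 + 10.1724*v^2 - 2.674*v + 0.245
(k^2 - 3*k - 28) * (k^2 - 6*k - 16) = k^4 - 9*k^3 - 26*k^2 + 216*k + 448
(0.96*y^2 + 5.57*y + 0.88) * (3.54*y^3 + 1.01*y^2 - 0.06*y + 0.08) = 3.3984*y^5 + 20.6874*y^4 + 8.6833*y^3 + 0.6314*y^2 + 0.3928*y + 0.0704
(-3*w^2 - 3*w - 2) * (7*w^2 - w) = -21*w^4 - 18*w^3 - 11*w^2 + 2*w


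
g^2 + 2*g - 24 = (g - 4)*(g + 6)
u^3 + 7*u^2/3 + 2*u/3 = u*(u + 1/3)*(u + 2)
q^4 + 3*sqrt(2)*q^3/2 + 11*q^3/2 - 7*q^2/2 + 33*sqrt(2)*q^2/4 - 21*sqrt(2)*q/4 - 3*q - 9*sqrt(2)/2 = (q - 1)*(q + 1/2)*(q + 6)*(q + 3*sqrt(2)/2)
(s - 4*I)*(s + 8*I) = s^2 + 4*I*s + 32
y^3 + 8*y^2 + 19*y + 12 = (y + 1)*(y + 3)*(y + 4)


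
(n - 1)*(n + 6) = n^2 + 5*n - 6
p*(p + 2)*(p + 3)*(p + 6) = p^4 + 11*p^3 + 36*p^2 + 36*p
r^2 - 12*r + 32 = (r - 8)*(r - 4)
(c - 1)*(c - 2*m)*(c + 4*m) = c^3 + 2*c^2*m - c^2 - 8*c*m^2 - 2*c*m + 8*m^2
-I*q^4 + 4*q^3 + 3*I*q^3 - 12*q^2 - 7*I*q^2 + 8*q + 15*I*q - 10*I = (q - 2)*(q - I)*(q + 5*I)*(-I*q + I)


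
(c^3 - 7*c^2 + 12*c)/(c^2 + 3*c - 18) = c*(c - 4)/(c + 6)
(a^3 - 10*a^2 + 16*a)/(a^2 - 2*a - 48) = a*(a - 2)/(a + 6)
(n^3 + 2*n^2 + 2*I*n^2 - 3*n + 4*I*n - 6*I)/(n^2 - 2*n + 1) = (n^2 + n*(3 + 2*I) + 6*I)/(n - 1)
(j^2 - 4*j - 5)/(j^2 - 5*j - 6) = (j - 5)/(j - 6)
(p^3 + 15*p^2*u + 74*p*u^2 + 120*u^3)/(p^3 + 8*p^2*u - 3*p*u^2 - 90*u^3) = (p + 4*u)/(p - 3*u)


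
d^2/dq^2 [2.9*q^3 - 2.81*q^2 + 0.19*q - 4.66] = 17.4*q - 5.62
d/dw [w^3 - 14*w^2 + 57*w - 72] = 3*w^2 - 28*w + 57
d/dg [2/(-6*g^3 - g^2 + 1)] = 4*g*(9*g + 1)/(6*g^3 + g^2 - 1)^2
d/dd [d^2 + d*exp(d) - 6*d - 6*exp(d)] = d*exp(d) + 2*d - 5*exp(d) - 6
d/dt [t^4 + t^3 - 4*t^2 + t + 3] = 4*t^3 + 3*t^2 - 8*t + 1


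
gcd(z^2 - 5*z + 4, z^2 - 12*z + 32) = z - 4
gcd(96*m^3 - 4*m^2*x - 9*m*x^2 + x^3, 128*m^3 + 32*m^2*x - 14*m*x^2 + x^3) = -8*m + x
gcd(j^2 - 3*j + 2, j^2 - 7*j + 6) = j - 1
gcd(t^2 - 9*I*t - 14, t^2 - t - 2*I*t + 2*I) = t - 2*I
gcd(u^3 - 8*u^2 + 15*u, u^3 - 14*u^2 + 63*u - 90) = u^2 - 8*u + 15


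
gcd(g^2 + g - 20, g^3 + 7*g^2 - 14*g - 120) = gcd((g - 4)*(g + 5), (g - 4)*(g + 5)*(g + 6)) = g^2 + g - 20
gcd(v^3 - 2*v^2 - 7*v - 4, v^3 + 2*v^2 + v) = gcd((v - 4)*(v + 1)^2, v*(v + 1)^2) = v^2 + 2*v + 1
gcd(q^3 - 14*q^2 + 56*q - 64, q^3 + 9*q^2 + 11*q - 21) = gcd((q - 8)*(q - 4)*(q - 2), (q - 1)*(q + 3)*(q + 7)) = 1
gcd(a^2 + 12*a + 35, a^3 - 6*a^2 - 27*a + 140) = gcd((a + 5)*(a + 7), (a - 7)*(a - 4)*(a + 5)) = a + 5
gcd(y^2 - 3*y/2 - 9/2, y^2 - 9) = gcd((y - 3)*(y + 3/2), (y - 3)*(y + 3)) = y - 3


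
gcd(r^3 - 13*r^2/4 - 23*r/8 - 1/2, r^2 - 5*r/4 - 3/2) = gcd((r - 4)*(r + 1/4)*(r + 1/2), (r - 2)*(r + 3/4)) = 1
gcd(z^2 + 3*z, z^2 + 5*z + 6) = z + 3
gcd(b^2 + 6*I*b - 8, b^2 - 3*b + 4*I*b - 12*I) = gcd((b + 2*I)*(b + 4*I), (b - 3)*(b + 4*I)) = b + 4*I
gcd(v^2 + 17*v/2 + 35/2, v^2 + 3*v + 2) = 1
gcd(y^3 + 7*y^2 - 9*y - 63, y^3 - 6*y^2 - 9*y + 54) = y^2 - 9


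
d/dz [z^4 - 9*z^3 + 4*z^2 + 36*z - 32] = 4*z^3 - 27*z^2 + 8*z + 36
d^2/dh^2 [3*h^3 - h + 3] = 18*h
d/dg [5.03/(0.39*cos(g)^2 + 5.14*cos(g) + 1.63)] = (3.9234*cos(g) + 25.8542)*sin(g)/(0.39*cos(g)^2 + 5.14*cos(g) + 1.63)^2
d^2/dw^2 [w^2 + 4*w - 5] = 2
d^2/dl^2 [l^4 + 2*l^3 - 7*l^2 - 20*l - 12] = 12*l^2 + 12*l - 14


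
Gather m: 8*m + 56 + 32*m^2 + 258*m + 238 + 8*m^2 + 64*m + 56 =40*m^2 + 330*m + 350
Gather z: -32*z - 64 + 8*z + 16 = -24*z - 48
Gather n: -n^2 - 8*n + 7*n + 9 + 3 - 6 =-n^2 - n + 6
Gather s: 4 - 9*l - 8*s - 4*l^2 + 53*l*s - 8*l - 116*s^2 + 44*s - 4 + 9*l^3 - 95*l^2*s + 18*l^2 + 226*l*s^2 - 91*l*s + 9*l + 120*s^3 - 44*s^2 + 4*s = 9*l^3 + 14*l^2 - 8*l + 120*s^3 + s^2*(226*l - 160) + s*(-95*l^2 - 38*l + 40)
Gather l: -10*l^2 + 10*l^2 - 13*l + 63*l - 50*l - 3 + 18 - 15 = 0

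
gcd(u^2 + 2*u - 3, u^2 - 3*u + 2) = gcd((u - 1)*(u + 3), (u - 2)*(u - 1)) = u - 1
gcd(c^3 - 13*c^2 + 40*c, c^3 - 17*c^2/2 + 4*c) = c^2 - 8*c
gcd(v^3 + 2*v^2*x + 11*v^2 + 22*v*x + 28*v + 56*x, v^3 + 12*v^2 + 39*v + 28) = v^2 + 11*v + 28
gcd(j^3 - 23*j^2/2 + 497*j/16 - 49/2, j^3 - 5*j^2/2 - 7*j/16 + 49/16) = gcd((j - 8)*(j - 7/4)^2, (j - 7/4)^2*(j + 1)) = j^2 - 7*j/2 + 49/16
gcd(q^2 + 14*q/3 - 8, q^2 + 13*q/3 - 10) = q + 6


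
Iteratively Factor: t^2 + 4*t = (t + 4)*(t)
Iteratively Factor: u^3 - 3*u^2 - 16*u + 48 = (u + 4)*(u^2 - 7*u + 12) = (u - 4)*(u + 4)*(u - 3)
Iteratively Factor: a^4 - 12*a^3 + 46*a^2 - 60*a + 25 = (a - 1)*(a^3 - 11*a^2 + 35*a - 25) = (a - 1)^2*(a^2 - 10*a + 25) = (a - 5)*(a - 1)^2*(a - 5)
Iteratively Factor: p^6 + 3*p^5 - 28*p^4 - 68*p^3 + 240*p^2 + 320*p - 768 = (p + 4)*(p^5 - p^4 - 24*p^3 + 28*p^2 + 128*p - 192) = (p - 4)*(p + 4)*(p^4 + 3*p^3 - 12*p^2 - 20*p + 48) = (p - 4)*(p - 2)*(p + 4)*(p^3 + 5*p^2 - 2*p - 24) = (p - 4)*(p - 2)*(p + 3)*(p + 4)*(p^2 + 2*p - 8) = (p - 4)*(p - 2)*(p + 3)*(p + 4)^2*(p - 2)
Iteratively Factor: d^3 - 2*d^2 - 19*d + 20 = (d + 4)*(d^2 - 6*d + 5) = (d - 1)*(d + 4)*(d - 5)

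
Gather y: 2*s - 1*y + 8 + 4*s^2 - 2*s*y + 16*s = 4*s^2 + 18*s + y*(-2*s - 1) + 8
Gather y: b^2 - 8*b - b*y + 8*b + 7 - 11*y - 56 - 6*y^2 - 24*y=b^2 - 6*y^2 + y*(-b - 35) - 49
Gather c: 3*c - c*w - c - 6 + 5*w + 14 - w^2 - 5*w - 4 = c*(2 - w) - w^2 + 4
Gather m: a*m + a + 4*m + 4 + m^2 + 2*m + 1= a + m^2 + m*(a + 6) + 5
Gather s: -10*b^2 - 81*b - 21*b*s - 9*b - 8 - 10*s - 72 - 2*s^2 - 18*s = -10*b^2 - 90*b - 2*s^2 + s*(-21*b - 28) - 80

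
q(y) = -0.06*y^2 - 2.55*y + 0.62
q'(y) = -0.12*y - 2.55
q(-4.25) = 10.37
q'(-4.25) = -2.04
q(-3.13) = 8.01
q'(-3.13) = -2.17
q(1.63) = -3.70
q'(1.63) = -2.75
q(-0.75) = 2.50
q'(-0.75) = -2.46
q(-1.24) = 3.69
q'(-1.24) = -2.40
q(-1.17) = 3.52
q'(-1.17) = -2.41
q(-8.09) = 17.32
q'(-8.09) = -1.58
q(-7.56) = 16.47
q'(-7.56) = -1.64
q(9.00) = -27.19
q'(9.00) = -3.63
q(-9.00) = 18.71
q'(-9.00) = -1.47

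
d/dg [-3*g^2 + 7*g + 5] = 7 - 6*g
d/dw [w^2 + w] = 2*w + 1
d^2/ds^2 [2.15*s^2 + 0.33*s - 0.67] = 4.30000000000000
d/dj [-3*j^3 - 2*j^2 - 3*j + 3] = -9*j^2 - 4*j - 3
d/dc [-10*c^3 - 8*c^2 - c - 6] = -30*c^2 - 16*c - 1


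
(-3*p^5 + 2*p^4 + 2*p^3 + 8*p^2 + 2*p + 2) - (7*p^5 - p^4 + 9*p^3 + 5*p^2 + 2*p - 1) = -10*p^5 + 3*p^4 - 7*p^3 + 3*p^2 + 3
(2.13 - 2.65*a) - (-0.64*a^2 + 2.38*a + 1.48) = 0.64*a^2 - 5.03*a + 0.65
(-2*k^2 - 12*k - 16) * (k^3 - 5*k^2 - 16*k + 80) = -2*k^5 - 2*k^4 + 76*k^3 + 112*k^2 - 704*k - 1280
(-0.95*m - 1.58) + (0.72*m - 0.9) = -0.23*m - 2.48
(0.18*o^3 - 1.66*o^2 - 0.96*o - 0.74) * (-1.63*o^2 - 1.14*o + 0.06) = -0.2934*o^5 + 2.5006*o^4 + 3.468*o^3 + 2.201*o^2 + 0.786*o - 0.0444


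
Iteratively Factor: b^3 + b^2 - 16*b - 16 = (b + 1)*(b^2 - 16) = (b + 1)*(b + 4)*(b - 4)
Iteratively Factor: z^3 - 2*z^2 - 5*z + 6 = (z - 3)*(z^2 + z - 2) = (z - 3)*(z + 2)*(z - 1)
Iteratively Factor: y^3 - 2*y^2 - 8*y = (y)*(y^2 - 2*y - 8) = y*(y - 4)*(y + 2)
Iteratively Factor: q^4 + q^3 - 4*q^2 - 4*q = (q + 2)*(q^3 - q^2 - 2*q) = (q + 1)*(q + 2)*(q^2 - 2*q) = (q - 2)*(q + 1)*(q + 2)*(q)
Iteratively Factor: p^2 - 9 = (p - 3)*(p + 3)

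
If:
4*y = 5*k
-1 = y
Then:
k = -4/5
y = -1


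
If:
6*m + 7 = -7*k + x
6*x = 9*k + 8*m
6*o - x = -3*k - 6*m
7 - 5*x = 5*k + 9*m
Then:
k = -854/167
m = 756/167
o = -749/334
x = -273/167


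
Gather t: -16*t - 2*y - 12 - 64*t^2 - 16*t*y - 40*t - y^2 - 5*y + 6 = -64*t^2 + t*(-16*y - 56) - y^2 - 7*y - 6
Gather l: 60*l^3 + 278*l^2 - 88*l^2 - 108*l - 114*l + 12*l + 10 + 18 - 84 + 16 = 60*l^3 + 190*l^2 - 210*l - 40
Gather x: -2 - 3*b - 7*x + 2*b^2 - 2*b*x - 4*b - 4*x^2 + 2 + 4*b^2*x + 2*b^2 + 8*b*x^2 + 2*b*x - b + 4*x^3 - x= 4*b^2 - 8*b + 4*x^3 + x^2*(8*b - 4) + x*(4*b^2 - 8)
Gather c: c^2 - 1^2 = c^2 - 1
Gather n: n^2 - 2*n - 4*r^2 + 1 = n^2 - 2*n - 4*r^2 + 1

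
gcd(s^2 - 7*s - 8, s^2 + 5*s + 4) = s + 1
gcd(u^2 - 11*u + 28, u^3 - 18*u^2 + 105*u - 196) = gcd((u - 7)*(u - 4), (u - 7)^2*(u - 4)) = u^2 - 11*u + 28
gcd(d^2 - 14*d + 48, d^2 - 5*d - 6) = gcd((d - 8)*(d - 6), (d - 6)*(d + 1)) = d - 6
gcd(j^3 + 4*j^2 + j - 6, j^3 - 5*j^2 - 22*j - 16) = j + 2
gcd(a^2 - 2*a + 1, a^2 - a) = a - 1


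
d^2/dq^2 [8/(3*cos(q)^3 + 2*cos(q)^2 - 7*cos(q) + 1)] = 8*((-19*cos(q) + 16*cos(2*q) + 27*cos(3*q))*(3*cos(q)^3 + 2*cos(q)^2 - 7*cos(q) + 1)/4 + 2*(9*cos(q)^2 + 4*cos(q) - 7)^2*sin(q)^2)/(3*cos(q)^3 + 2*cos(q)^2 - 7*cos(q) + 1)^3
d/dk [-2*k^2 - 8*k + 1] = -4*k - 8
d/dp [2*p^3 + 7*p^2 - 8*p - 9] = 6*p^2 + 14*p - 8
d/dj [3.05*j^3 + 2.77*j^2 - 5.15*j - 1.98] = 9.15*j^2 + 5.54*j - 5.15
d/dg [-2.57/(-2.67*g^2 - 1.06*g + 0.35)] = (-13.7238*g - 2.7242)/(2.67*g^2 + 1.06*g - 0.35)^2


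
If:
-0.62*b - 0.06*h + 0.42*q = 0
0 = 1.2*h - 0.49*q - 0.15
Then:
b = 0.637903225806452*q - 0.0120967741935484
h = 0.408333333333333*q + 0.125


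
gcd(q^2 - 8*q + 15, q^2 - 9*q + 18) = q - 3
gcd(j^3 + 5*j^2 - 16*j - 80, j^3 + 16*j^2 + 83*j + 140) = j^2 + 9*j + 20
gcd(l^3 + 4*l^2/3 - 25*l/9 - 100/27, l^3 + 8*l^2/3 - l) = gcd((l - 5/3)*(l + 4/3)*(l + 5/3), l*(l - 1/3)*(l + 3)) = 1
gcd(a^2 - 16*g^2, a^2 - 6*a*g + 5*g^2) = 1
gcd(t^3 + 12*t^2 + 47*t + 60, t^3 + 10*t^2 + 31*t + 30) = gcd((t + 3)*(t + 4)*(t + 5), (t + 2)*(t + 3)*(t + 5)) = t^2 + 8*t + 15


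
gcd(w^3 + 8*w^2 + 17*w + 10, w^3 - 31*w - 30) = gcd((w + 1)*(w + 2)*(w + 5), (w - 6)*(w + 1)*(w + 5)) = w^2 + 6*w + 5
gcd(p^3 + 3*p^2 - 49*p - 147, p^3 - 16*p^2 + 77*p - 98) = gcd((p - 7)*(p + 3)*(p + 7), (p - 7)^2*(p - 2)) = p - 7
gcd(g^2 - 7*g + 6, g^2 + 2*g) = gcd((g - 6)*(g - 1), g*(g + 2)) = 1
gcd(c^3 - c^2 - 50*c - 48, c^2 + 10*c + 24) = c + 6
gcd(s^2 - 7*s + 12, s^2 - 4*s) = s - 4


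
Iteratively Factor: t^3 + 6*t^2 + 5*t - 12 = (t + 3)*(t^2 + 3*t - 4) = (t - 1)*(t + 3)*(t + 4)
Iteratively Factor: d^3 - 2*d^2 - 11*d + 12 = (d + 3)*(d^2 - 5*d + 4) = (d - 4)*(d + 3)*(d - 1)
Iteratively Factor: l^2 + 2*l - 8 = (l - 2)*(l + 4)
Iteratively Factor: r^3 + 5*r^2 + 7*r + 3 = (r + 1)*(r^2 + 4*r + 3) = (r + 1)^2*(r + 3)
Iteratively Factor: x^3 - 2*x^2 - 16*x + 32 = (x - 4)*(x^2 + 2*x - 8) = (x - 4)*(x + 4)*(x - 2)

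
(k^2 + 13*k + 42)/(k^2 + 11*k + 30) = (k + 7)/(k + 5)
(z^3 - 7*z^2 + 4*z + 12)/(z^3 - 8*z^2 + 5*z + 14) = (z - 6)/(z - 7)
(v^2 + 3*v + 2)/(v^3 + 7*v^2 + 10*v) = (v + 1)/(v*(v + 5))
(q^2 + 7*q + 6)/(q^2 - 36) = (q + 1)/(q - 6)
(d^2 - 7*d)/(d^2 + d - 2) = d*(d - 7)/(d^2 + d - 2)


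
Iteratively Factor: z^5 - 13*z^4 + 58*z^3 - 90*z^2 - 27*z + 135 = (z - 3)*(z^4 - 10*z^3 + 28*z^2 - 6*z - 45) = (z - 3)^2*(z^3 - 7*z^2 + 7*z + 15) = (z - 5)*(z - 3)^2*(z^2 - 2*z - 3) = (z - 5)*(z - 3)^2*(z + 1)*(z - 3)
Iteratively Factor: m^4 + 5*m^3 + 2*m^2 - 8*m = (m + 4)*(m^3 + m^2 - 2*m) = m*(m + 4)*(m^2 + m - 2) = m*(m + 2)*(m + 4)*(m - 1)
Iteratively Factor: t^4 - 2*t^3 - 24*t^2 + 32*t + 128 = (t - 4)*(t^3 + 2*t^2 - 16*t - 32) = (t - 4)*(t + 2)*(t^2 - 16) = (t - 4)*(t + 2)*(t + 4)*(t - 4)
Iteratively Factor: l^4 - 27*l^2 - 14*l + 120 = (l + 4)*(l^3 - 4*l^2 - 11*l + 30) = (l - 2)*(l + 4)*(l^2 - 2*l - 15) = (l - 5)*(l - 2)*(l + 4)*(l + 3)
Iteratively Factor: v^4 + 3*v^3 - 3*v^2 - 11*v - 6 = (v + 1)*(v^3 + 2*v^2 - 5*v - 6) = (v + 1)^2*(v^2 + v - 6) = (v - 2)*(v + 1)^2*(v + 3)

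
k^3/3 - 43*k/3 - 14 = (k/3 + 1/3)*(k - 7)*(k + 6)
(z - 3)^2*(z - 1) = z^3 - 7*z^2 + 15*z - 9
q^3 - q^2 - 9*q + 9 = (q - 3)*(q - 1)*(q + 3)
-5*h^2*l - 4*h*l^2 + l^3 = l*(-5*h + l)*(h + l)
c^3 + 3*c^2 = c^2*(c + 3)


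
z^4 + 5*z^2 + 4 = (z - 2*I)*(z - I)*(z + I)*(z + 2*I)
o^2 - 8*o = o*(o - 8)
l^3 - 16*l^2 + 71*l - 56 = (l - 8)*(l - 7)*(l - 1)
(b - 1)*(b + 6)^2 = b^3 + 11*b^2 + 24*b - 36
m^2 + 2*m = m*(m + 2)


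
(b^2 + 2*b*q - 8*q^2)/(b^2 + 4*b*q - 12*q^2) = (b + 4*q)/(b + 6*q)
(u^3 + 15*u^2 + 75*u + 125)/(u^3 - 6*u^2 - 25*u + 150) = (u^2 + 10*u + 25)/(u^2 - 11*u + 30)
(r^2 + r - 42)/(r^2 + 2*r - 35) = (r - 6)/(r - 5)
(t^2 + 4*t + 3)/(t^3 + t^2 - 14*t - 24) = (t + 1)/(t^2 - 2*t - 8)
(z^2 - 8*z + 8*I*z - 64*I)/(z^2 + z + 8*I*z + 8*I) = (z - 8)/(z + 1)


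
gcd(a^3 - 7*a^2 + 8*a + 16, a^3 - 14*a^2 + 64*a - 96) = a^2 - 8*a + 16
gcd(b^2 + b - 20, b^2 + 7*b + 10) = b + 5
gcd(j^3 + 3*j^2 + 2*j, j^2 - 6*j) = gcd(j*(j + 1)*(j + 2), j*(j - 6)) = j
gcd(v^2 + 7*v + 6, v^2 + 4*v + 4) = 1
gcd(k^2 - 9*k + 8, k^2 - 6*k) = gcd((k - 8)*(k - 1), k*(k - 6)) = 1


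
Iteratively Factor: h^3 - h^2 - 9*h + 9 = (h - 1)*(h^2 - 9) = (h - 1)*(h + 3)*(h - 3)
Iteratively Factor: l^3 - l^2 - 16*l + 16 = (l - 1)*(l^2 - 16) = (l - 4)*(l - 1)*(l + 4)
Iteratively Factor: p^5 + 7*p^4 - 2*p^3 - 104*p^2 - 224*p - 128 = (p + 1)*(p^4 + 6*p^3 - 8*p^2 - 96*p - 128) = (p + 1)*(p + 4)*(p^3 + 2*p^2 - 16*p - 32) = (p - 4)*(p + 1)*(p + 4)*(p^2 + 6*p + 8) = (p - 4)*(p + 1)*(p + 4)^2*(p + 2)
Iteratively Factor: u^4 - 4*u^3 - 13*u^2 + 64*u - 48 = (u - 1)*(u^3 - 3*u^2 - 16*u + 48) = (u - 1)*(u + 4)*(u^2 - 7*u + 12) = (u - 4)*(u - 1)*(u + 4)*(u - 3)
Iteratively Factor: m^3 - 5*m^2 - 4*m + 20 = (m + 2)*(m^2 - 7*m + 10) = (m - 2)*(m + 2)*(m - 5)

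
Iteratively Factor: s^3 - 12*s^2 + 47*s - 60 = (s - 4)*(s^2 - 8*s + 15) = (s - 4)*(s - 3)*(s - 5)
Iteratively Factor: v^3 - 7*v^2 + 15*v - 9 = (v - 1)*(v^2 - 6*v + 9) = (v - 3)*(v - 1)*(v - 3)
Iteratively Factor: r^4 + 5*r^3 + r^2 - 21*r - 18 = (r + 3)*(r^3 + 2*r^2 - 5*r - 6) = (r + 3)^2*(r^2 - r - 2) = (r - 2)*(r + 3)^2*(r + 1)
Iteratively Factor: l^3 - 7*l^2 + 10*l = (l - 2)*(l^2 - 5*l) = (l - 5)*(l - 2)*(l)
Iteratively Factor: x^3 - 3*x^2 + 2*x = (x)*(x^2 - 3*x + 2) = x*(x - 1)*(x - 2)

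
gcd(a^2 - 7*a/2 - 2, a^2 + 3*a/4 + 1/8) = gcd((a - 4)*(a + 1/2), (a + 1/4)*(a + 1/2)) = a + 1/2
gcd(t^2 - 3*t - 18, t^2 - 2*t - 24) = t - 6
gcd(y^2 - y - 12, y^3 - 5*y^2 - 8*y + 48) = y^2 - y - 12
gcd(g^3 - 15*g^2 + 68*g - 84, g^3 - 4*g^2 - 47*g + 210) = g - 6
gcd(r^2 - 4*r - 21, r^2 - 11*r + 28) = r - 7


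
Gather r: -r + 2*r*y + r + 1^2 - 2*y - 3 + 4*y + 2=2*r*y + 2*y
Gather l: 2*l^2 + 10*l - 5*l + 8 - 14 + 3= 2*l^2 + 5*l - 3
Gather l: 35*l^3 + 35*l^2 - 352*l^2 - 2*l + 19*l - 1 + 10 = 35*l^3 - 317*l^2 + 17*l + 9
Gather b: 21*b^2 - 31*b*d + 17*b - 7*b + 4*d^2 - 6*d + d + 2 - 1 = 21*b^2 + b*(10 - 31*d) + 4*d^2 - 5*d + 1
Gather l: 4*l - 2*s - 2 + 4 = 4*l - 2*s + 2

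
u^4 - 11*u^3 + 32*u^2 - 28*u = u*(u - 7)*(u - 2)^2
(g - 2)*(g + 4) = g^2 + 2*g - 8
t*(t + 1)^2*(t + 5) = t^4 + 7*t^3 + 11*t^2 + 5*t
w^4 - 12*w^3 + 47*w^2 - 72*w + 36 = (w - 6)*(w - 3)*(w - 2)*(w - 1)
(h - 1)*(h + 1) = h^2 - 1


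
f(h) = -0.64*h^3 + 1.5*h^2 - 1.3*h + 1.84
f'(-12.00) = -313.78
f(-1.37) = 8.08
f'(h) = -1.92*h^2 + 3.0*h - 1.3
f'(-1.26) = -8.13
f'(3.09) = -10.36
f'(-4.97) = -63.64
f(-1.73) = 11.89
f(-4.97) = 123.92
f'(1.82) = -2.20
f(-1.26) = 7.14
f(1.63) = 0.93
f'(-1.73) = -12.24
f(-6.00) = 201.88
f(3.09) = -6.74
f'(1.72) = -1.82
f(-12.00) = 1339.36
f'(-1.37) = -9.01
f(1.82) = 0.58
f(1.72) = 0.78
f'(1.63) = -1.51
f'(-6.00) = -88.42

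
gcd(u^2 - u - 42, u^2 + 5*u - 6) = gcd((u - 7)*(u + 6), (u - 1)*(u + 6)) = u + 6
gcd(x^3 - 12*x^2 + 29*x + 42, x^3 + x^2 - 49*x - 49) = x^2 - 6*x - 7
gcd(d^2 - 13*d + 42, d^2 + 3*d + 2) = 1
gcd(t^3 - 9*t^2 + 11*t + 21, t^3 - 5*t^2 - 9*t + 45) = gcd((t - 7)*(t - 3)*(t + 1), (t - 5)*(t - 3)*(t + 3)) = t - 3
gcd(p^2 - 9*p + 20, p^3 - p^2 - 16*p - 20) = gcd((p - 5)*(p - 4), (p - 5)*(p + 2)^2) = p - 5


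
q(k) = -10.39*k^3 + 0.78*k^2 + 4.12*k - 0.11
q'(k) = -31.17*k^2 + 1.56*k + 4.12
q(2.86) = -225.01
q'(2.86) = -246.38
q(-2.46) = 149.15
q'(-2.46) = -188.35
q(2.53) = -152.95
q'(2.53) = -191.45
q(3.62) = -467.85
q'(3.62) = -398.70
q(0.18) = 0.60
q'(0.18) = 3.39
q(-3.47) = 429.10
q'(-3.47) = -376.61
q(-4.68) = 1062.70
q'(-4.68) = -685.88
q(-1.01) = 7.23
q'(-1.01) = -29.25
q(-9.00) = 7600.30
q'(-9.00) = -2534.69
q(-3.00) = 275.08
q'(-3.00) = -281.09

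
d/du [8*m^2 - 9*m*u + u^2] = -9*m + 2*u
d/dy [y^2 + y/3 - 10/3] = 2*y + 1/3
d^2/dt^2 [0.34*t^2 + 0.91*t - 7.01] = 0.680000000000000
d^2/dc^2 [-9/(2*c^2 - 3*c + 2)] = 18*(4*c^2 - 6*c - (4*c - 3)^2 + 4)/(2*c^2 - 3*c + 2)^3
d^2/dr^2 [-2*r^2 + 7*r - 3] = -4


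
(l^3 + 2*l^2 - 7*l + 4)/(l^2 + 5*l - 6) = (l^2 + 3*l - 4)/(l + 6)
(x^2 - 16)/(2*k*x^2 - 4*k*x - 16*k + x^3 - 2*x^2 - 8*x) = (x + 4)/(2*k*x + 4*k + x^2 + 2*x)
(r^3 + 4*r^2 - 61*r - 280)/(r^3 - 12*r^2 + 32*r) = (r^2 + 12*r + 35)/(r*(r - 4))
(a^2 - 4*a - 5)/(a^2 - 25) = (a + 1)/(a + 5)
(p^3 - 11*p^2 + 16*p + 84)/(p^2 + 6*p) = (p^3 - 11*p^2 + 16*p + 84)/(p*(p + 6))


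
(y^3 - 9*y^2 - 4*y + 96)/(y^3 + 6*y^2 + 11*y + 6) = (y^2 - 12*y + 32)/(y^2 + 3*y + 2)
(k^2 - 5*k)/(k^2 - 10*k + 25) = k/(k - 5)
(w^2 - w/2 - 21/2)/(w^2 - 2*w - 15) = (w - 7/2)/(w - 5)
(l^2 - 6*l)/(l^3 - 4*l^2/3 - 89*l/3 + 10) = 3*l/(3*l^2 + 14*l - 5)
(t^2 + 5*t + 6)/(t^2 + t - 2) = (t + 3)/(t - 1)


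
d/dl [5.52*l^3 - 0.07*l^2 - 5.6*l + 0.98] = 16.56*l^2 - 0.14*l - 5.6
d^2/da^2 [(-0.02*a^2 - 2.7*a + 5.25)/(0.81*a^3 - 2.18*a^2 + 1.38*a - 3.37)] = (-0.026244*a^6 - 10.62882*a^5 + 70.074396*a^4 - 168.838692*a^3 + 97.350612*a^2 + 110.23587*a - 82.710616)/(0.531441*a^9 - 4.290894*a^8 + 14.264586*a^7 - 31.614227*a^6 + 60.007104*a^5 - 83.103456*a^4 + 91.055187*a^3 - 93.52761*a^2 + 47.017566*a - 38.272753)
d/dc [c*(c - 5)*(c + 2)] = 3*c^2 - 6*c - 10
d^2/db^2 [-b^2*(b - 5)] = 10 - 6*b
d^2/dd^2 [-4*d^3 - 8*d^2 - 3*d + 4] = -24*d - 16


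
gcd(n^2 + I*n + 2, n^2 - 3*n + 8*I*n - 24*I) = 1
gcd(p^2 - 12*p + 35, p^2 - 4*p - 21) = p - 7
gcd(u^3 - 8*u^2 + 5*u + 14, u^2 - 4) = u - 2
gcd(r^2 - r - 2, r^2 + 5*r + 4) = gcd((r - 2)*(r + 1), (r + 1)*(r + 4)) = r + 1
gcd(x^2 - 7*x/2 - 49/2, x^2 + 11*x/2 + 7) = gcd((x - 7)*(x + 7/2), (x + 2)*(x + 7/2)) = x + 7/2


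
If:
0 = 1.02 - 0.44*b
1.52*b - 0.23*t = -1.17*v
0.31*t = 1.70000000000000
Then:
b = 2.32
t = 5.48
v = -1.93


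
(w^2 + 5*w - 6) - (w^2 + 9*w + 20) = -4*w - 26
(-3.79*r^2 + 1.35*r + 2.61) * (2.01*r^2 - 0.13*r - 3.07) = -7.6179*r^4 + 3.2062*r^3 + 16.7059*r^2 - 4.4838*r - 8.0127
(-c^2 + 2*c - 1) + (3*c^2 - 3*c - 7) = 2*c^2 - c - 8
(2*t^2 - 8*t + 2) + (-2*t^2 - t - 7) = -9*t - 5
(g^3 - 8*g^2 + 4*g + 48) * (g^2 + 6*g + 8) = g^5 - 2*g^4 - 36*g^3 + 8*g^2 + 320*g + 384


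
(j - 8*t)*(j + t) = j^2 - 7*j*t - 8*t^2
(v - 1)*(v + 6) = v^2 + 5*v - 6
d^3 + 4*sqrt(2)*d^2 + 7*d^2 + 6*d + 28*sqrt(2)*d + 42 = (d + 7)*(d + sqrt(2))*(d + 3*sqrt(2))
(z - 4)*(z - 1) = z^2 - 5*z + 4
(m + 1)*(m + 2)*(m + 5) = m^3 + 8*m^2 + 17*m + 10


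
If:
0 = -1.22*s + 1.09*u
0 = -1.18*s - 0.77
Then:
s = -0.65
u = -0.73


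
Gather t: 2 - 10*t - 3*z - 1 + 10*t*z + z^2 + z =t*(10*z - 10) + z^2 - 2*z + 1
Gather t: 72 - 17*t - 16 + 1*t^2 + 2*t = t^2 - 15*t + 56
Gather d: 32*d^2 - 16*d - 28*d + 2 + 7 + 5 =32*d^2 - 44*d + 14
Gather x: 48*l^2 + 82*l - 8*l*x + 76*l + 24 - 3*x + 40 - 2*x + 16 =48*l^2 + 158*l + x*(-8*l - 5) + 80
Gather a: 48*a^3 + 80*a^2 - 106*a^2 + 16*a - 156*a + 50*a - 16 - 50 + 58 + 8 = 48*a^3 - 26*a^2 - 90*a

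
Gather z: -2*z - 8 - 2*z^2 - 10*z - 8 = -2*z^2 - 12*z - 16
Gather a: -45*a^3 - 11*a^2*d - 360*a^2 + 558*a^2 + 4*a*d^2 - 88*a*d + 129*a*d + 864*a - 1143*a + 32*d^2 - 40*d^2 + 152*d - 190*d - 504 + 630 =-45*a^3 + a^2*(198 - 11*d) + a*(4*d^2 + 41*d - 279) - 8*d^2 - 38*d + 126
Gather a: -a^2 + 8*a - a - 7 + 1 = -a^2 + 7*a - 6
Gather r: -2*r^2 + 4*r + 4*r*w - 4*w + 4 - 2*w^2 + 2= -2*r^2 + r*(4*w + 4) - 2*w^2 - 4*w + 6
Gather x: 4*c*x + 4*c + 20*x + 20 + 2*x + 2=4*c + x*(4*c + 22) + 22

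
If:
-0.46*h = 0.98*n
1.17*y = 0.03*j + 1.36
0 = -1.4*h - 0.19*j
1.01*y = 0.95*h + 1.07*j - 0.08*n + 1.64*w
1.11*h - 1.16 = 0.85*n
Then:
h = 0.77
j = -5.66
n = -0.36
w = 3.86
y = 1.02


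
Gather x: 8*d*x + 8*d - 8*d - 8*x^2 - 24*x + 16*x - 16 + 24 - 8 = -8*x^2 + x*(8*d - 8)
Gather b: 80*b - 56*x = 80*b - 56*x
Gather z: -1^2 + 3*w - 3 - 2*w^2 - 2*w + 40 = -2*w^2 + w + 36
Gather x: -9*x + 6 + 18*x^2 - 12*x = 18*x^2 - 21*x + 6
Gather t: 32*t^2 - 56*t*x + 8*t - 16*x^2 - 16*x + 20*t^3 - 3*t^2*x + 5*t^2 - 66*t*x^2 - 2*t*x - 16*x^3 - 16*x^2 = 20*t^3 + t^2*(37 - 3*x) + t*(-66*x^2 - 58*x + 8) - 16*x^3 - 32*x^2 - 16*x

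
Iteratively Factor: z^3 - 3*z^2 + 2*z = (z)*(z^2 - 3*z + 2) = z*(z - 1)*(z - 2)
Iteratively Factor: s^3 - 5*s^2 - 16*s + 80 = (s - 5)*(s^2 - 16) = (s - 5)*(s + 4)*(s - 4)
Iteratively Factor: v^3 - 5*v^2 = (v)*(v^2 - 5*v) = v*(v - 5)*(v)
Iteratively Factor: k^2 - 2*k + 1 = (k - 1)*(k - 1)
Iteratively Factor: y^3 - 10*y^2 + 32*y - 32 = (y - 2)*(y^2 - 8*y + 16) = (y - 4)*(y - 2)*(y - 4)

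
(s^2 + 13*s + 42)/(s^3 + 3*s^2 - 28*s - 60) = (s + 7)/(s^2 - 3*s - 10)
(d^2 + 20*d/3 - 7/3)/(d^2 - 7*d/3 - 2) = (-3*d^2 - 20*d + 7)/(-3*d^2 + 7*d + 6)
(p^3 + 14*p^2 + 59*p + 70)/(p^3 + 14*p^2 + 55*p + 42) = (p^2 + 7*p + 10)/(p^2 + 7*p + 6)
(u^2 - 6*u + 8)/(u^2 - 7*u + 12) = (u - 2)/(u - 3)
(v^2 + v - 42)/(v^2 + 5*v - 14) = (v - 6)/(v - 2)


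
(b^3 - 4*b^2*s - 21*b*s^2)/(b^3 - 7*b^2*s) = (b + 3*s)/b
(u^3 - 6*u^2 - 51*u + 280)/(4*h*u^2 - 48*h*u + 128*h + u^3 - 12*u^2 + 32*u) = (u^2 + 2*u - 35)/(4*h*u - 16*h + u^2 - 4*u)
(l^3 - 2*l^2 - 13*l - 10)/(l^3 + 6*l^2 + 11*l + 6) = (l - 5)/(l + 3)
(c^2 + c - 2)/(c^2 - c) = (c + 2)/c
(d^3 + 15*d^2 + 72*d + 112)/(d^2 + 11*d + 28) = d + 4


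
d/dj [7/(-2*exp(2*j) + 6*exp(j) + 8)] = (7*exp(j) - 21/2)*exp(j)/(-exp(2*j) + 3*exp(j) + 4)^2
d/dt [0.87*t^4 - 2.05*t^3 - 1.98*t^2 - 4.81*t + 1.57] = 3.48*t^3 - 6.15*t^2 - 3.96*t - 4.81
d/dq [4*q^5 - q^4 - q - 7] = 20*q^4 - 4*q^3 - 1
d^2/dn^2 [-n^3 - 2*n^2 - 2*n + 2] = -6*n - 4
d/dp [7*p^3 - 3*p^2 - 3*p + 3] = 21*p^2 - 6*p - 3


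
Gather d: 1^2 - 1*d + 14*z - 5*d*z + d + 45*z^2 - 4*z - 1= -5*d*z + 45*z^2 + 10*z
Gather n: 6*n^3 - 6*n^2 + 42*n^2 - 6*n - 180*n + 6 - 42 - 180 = 6*n^3 + 36*n^2 - 186*n - 216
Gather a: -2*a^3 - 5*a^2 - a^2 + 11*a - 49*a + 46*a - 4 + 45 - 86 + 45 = -2*a^3 - 6*a^2 + 8*a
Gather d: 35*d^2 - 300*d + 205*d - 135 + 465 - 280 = 35*d^2 - 95*d + 50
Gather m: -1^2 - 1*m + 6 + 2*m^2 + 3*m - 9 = 2*m^2 + 2*m - 4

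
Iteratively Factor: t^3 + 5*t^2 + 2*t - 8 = (t + 2)*(t^2 + 3*t - 4) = (t - 1)*(t + 2)*(t + 4)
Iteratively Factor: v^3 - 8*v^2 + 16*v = (v - 4)*(v^2 - 4*v) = v*(v - 4)*(v - 4)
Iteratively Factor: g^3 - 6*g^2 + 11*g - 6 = (g - 2)*(g^2 - 4*g + 3) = (g - 2)*(g - 1)*(g - 3)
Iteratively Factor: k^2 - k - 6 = (k + 2)*(k - 3)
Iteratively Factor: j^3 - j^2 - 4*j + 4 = (j - 1)*(j^2 - 4) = (j - 2)*(j - 1)*(j + 2)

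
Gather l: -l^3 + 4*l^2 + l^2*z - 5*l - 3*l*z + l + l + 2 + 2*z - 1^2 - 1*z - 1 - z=-l^3 + l^2*(z + 4) + l*(-3*z - 3)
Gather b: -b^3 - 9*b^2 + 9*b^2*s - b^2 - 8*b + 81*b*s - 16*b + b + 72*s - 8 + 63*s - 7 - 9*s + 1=-b^3 + b^2*(9*s - 10) + b*(81*s - 23) + 126*s - 14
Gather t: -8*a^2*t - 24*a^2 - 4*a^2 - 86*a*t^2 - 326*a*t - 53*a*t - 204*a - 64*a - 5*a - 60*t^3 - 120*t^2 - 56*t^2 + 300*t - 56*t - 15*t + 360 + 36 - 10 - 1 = -28*a^2 - 273*a - 60*t^3 + t^2*(-86*a - 176) + t*(-8*a^2 - 379*a + 229) + 385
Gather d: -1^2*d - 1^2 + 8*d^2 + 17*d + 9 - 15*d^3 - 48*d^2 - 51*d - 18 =-15*d^3 - 40*d^2 - 35*d - 10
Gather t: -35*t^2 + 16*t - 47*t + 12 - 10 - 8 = -35*t^2 - 31*t - 6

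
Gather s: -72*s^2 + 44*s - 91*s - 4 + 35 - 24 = -72*s^2 - 47*s + 7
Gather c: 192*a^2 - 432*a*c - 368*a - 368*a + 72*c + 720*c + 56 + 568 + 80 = 192*a^2 - 736*a + c*(792 - 432*a) + 704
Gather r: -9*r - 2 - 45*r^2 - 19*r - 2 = -45*r^2 - 28*r - 4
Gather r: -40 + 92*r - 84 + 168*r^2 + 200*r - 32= 168*r^2 + 292*r - 156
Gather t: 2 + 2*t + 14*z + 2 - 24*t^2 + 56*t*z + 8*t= -24*t^2 + t*(56*z + 10) + 14*z + 4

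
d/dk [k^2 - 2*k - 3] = 2*k - 2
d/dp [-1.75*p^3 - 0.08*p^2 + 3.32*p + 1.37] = -5.25*p^2 - 0.16*p + 3.32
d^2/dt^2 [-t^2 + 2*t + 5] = -2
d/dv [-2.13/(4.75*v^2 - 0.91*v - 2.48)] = (20.235*v - 1.9383)/(-4.75*v^2 + 0.91*v + 2.48)^2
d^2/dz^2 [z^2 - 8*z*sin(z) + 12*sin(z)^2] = 8*z*sin(z) - 48*sin(z)^2 - 16*cos(z) + 26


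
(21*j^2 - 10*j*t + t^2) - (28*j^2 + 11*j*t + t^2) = -7*j^2 - 21*j*t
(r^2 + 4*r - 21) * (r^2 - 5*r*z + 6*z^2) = r^4 - 5*r^3*z + 4*r^3 + 6*r^2*z^2 - 20*r^2*z - 21*r^2 + 24*r*z^2 + 105*r*z - 126*z^2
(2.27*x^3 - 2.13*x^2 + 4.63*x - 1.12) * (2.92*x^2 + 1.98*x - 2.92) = 6.6284*x^5 - 1.725*x^4 + 2.6738*x^3 + 12.1166*x^2 - 15.7372*x + 3.2704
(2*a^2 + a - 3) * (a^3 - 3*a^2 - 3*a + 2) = 2*a^5 - 5*a^4 - 12*a^3 + 10*a^2 + 11*a - 6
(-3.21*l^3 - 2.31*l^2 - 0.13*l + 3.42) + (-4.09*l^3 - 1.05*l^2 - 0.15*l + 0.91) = -7.3*l^3 - 3.36*l^2 - 0.28*l + 4.33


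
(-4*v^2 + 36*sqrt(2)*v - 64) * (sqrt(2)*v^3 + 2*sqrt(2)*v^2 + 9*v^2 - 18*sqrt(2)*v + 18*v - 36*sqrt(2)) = -4*sqrt(2)*v^5 - 8*sqrt(2)*v^4 + 36*v^4 + 72*v^3 + 332*sqrt(2)*v^3 - 1872*v^2 + 664*sqrt(2)*v^2 - 3744*v + 1152*sqrt(2)*v + 2304*sqrt(2)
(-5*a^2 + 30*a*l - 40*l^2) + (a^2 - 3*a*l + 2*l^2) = -4*a^2 + 27*a*l - 38*l^2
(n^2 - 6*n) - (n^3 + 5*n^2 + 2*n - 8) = -n^3 - 4*n^2 - 8*n + 8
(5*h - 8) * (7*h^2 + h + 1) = 35*h^3 - 51*h^2 - 3*h - 8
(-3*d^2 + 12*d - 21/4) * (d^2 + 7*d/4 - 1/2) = -3*d^4 + 27*d^3/4 + 69*d^2/4 - 243*d/16 + 21/8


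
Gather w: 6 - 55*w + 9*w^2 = 9*w^2 - 55*w + 6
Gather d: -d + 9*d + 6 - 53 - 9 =8*d - 56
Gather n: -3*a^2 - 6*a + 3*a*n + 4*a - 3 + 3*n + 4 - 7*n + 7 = -3*a^2 - 2*a + n*(3*a - 4) + 8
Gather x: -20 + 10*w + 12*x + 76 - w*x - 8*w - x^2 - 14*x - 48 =2*w - x^2 + x*(-w - 2) + 8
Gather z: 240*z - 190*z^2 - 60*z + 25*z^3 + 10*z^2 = 25*z^3 - 180*z^2 + 180*z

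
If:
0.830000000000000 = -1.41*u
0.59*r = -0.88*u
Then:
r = 0.88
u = -0.59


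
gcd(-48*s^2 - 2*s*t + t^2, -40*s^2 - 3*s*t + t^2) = 8*s - t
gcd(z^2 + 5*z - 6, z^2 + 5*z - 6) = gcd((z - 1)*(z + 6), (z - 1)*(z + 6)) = z^2 + 5*z - 6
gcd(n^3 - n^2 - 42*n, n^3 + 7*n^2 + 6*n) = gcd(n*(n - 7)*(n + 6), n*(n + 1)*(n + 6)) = n^2 + 6*n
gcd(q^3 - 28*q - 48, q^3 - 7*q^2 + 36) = q^2 - 4*q - 12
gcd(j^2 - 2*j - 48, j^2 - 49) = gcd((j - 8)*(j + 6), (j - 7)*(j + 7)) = 1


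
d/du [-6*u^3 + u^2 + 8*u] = -18*u^2 + 2*u + 8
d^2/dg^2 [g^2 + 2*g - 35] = 2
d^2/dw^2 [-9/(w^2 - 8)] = 18*(-3*w^2 - 8)/(w^2 - 8)^3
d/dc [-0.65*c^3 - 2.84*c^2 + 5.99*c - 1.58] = -1.95*c^2 - 5.68*c + 5.99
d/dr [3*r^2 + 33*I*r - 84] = 6*r + 33*I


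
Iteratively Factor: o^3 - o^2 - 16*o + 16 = (o - 1)*(o^2 - 16) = (o - 1)*(o + 4)*(o - 4)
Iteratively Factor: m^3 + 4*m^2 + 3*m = (m)*(m^2 + 4*m + 3) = m*(m + 3)*(m + 1)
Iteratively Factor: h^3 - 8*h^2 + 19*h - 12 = (h - 4)*(h^2 - 4*h + 3) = (h - 4)*(h - 1)*(h - 3)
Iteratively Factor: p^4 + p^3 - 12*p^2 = (p)*(p^3 + p^2 - 12*p) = p*(p + 4)*(p^2 - 3*p) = p*(p - 3)*(p + 4)*(p)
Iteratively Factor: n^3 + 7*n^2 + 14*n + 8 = (n + 2)*(n^2 + 5*n + 4) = (n + 2)*(n + 4)*(n + 1)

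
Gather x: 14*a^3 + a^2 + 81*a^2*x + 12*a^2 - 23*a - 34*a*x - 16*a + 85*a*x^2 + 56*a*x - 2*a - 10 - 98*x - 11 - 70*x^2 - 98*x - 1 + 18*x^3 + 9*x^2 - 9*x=14*a^3 + 13*a^2 - 41*a + 18*x^3 + x^2*(85*a - 61) + x*(81*a^2 + 22*a - 205) - 22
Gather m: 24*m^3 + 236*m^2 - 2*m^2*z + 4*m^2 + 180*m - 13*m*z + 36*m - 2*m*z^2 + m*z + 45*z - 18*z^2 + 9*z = 24*m^3 + m^2*(240 - 2*z) + m*(-2*z^2 - 12*z + 216) - 18*z^2 + 54*z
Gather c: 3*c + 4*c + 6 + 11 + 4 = 7*c + 21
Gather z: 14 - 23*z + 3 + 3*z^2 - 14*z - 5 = 3*z^2 - 37*z + 12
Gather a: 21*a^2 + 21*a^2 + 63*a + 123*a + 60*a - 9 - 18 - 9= 42*a^2 + 246*a - 36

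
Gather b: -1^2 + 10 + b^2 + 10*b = b^2 + 10*b + 9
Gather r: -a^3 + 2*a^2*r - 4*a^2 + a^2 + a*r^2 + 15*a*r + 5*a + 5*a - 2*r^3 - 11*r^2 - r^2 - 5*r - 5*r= -a^3 - 3*a^2 + 10*a - 2*r^3 + r^2*(a - 12) + r*(2*a^2 + 15*a - 10)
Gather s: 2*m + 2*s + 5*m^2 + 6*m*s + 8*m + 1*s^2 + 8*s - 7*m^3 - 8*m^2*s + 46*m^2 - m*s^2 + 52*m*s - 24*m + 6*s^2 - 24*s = -7*m^3 + 51*m^2 - 14*m + s^2*(7 - m) + s*(-8*m^2 + 58*m - 14)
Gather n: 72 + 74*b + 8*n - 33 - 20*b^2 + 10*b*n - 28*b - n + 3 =-20*b^2 + 46*b + n*(10*b + 7) + 42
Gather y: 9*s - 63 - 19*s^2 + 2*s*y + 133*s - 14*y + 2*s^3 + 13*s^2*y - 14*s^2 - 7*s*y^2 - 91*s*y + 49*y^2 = 2*s^3 - 33*s^2 + 142*s + y^2*(49 - 7*s) + y*(13*s^2 - 89*s - 14) - 63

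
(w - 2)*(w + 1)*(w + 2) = w^3 + w^2 - 4*w - 4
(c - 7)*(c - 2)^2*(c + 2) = c^4 - 9*c^3 + 10*c^2 + 36*c - 56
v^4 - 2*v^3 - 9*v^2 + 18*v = v*(v - 3)*(v - 2)*(v + 3)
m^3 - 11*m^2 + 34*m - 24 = (m - 6)*(m - 4)*(m - 1)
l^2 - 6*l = l*(l - 6)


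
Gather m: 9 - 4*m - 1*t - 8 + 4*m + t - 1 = 0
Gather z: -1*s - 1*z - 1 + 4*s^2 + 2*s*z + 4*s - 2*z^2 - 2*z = 4*s^2 + 3*s - 2*z^2 + z*(2*s - 3) - 1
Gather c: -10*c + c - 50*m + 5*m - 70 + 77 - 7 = -9*c - 45*m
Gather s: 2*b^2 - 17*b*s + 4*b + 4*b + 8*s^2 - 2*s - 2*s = 2*b^2 + 8*b + 8*s^2 + s*(-17*b - 4)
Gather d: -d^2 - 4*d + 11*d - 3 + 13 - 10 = -d^2 + 7*d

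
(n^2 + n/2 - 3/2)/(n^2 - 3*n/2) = (2*n^2 + n - 3)/(n*(2*n - 3))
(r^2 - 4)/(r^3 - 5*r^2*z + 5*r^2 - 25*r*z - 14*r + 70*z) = (-r - 2)/(-r^2 + 5*r*z - 7*r + 35*z)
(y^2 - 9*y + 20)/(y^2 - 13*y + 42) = (y^2 - 9*y + 20)/(y^2 - 13*y + 42)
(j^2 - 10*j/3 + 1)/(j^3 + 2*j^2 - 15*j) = (j - 1/3)/(j*(j + 5))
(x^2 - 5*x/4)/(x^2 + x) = (x - 5/4)/(x + 1)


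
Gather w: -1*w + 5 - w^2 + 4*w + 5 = -w^2 + 3*w + 10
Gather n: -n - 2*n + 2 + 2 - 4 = -3*n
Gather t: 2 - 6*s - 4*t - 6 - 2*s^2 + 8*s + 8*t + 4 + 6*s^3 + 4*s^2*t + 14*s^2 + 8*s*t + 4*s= 6*s^3 + 12*s^2 + 6*s + t*(4*s^2 + 8*s + 4)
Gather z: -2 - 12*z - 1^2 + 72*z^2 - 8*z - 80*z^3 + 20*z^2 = -80*z^3 + 92*z^2 - 20*z - 3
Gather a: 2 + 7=9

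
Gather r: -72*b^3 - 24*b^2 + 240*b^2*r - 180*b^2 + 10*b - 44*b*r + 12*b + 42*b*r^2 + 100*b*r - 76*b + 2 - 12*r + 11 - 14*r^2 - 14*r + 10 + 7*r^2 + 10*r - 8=-72*b^3 - 204*b^2 - 54*b + r^2*(42*b - 7) + r*(240*b^2 + 56*b - 16) + 15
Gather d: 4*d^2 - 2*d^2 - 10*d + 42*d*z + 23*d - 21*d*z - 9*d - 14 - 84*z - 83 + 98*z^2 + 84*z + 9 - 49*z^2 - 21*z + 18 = 2*d^2 + d*(21*z + 4) + 49*z^2 - 21*z - 70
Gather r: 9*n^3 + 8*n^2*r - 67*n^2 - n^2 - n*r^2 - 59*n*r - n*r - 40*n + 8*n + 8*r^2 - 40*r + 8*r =9*n^3 - 68*n^2 - 32*n + r^2*(8 - n) + r*(8*n^2 - 60*n - 32)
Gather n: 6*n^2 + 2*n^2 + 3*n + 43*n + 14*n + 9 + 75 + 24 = 8*n^2 + 60*n + 108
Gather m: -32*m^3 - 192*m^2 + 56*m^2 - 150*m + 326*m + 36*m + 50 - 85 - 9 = -32*m^3 - 136*m^2 + 212*m - 44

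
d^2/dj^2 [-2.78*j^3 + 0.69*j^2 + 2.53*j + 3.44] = 1.38 - 16.68*j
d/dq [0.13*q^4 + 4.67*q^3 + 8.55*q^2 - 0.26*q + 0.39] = 0.52*q^3 + 14.01*q^2 + 17.1*q - 0.26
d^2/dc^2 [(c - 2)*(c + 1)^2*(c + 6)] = 12*c^2 + 36*c - 6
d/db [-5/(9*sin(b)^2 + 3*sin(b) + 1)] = 15*(6*sin(b) + 1)*cos(b)/(9*sin(b)^2 + 3*sin(b) + 1)^2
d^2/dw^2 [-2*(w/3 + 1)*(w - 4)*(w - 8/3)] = 44/9 - 4*w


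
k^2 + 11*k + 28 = (k + 4)*(k + 7)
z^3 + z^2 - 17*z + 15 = (z - 3)*(z - 1)*(z + 5)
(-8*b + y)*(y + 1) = -8*b*y - 8*b + y^2 + y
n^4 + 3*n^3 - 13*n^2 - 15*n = n*(n - 3)*(n + 1)*(n + 5)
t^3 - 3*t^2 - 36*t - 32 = (t - 8)*(t + 1)*(t + 4)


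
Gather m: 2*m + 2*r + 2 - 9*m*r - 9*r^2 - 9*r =m*(2 - 9*r) - 9*r^2 - 7*r + 2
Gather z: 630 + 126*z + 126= 126*z + 756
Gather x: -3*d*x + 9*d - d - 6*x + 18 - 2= 8*d + x*(-3*d - 6) + 16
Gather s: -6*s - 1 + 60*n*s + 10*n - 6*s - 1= 10*n + s*(60*n - 12) - 2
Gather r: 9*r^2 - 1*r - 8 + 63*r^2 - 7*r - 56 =72*r^2 - 8*r - 64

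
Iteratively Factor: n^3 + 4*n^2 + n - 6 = (n + 3)*(n^2 + n - 2) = (n + 2)*(n + 3)*(n - 1)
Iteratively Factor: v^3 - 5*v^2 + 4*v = (v - 1)*(v^2 - 4*v) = v*(v - 1)*(v - 4)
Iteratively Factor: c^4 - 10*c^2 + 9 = (c - 3)*(c^3 + 3*c^2 - c - 3) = (c - 3)*(c + 1)*(c^2 + 2*c - 3) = (c - 3)*(c + 1)*(c + 3)*(c - 1)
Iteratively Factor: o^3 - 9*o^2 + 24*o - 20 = (o - 2)*(o^2 - 7*o + 10) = (o - 5)*(o - 2)*(o - 2)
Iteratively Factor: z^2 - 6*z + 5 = (z - 1)*(z - 5)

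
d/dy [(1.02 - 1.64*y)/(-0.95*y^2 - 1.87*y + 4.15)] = (-1.558*y^2 + 1.938*y - 4.8986)/(0.9025*y^4 + 3.553*y^3 - 4.3881*y^2 - 15.521*y + 17.2225)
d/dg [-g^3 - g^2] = g*(-3*g - 2)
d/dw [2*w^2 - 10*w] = 4*w - 10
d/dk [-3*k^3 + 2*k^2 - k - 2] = -9*k^2 + 4*k - 1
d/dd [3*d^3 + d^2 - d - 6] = 9*d^2 + 2*d - 1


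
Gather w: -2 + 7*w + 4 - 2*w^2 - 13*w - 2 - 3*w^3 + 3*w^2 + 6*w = -3*w^3 + w^2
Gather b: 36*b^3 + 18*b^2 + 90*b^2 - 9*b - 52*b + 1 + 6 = 36*b^3 + 108*b^2 - 61*b + 7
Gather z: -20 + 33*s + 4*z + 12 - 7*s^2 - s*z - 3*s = -7*s^2 + 30*s + z*(4 - s) - 8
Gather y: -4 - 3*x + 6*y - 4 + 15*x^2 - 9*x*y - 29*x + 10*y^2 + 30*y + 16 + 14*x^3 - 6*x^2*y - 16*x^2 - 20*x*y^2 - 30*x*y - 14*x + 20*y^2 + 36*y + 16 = 14*x^3 - x^2 - 46*x + y^2*(30 - 20*x) + y*(-6*x^2 - 39*x + 72) + 24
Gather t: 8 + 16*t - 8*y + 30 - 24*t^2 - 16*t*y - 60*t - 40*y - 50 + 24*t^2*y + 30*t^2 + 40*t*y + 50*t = t^2*(24*y + 6) + t*(24*y + 6) - 48*y - 12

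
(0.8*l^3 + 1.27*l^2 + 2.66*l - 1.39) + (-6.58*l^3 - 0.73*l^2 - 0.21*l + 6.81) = -5.78*l^3 + 0.54*l^2 + 2.45*l + 5.42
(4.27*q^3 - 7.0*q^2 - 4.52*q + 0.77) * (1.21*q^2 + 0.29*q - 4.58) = 5.1667*q^5 - 7.2317*q^4 - 27.0558*q^3 + 31.6809*q^2 + 20.9249*q - 3.5266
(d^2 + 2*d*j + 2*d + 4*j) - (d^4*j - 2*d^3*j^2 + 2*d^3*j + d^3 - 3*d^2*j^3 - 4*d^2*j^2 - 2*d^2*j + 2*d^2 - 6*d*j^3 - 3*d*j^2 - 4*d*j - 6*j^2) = -d^4*j + 2*d^3*j^2 - 2*d^3*j - d^3 + 3*d^2*j^3 + 4*d^2*j^2 + 2*d^2*j - d^2 + 6*d*j^3 + 3*d*j^2 + 6*d*j + 2*d + 6*j^2 + 4*j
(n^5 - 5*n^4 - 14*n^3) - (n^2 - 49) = n^5 - 5*n^4 - 14*n^3 - n^2 + 49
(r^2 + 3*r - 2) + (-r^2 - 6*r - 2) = -3*r - 4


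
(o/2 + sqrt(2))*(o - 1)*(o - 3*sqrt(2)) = o^3/2 - sqrt(2)*o^2/2 - o^2/2 - 6*o + sqrt(2)*o/2 + 6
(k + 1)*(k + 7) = k^2 + 8*k + 7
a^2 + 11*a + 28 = (a + 4)*(a + 7)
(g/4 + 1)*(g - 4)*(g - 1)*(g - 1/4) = g^4/4 - 5*g^3/16 - 63*g^2/16 + 5*g - 1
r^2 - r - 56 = (r - 8)*(r + 7)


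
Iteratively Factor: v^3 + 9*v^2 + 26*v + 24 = (v + 4)*(v^2 + 5*v + 6) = (v + 2)*(v + 4)*(v + 3)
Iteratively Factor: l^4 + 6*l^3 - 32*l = (l + 4)*(l^3 + 2*l^2 - 8*l) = (l - 2)*(l + 4)*(l^2 + 4*l) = l*(l - 2)*(l + 4)*(l + 4)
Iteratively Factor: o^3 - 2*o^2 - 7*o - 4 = (o + 1)*(o^2 - 3*o - 4) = (o + 1)^2*(o - 4)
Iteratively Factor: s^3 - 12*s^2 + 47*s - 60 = (s - 4)*(s^2 - 8*s + 15) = (s - 5)*(s - 4)*(s - 3)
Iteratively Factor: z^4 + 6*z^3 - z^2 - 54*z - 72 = (z + 2)*(z^3 + 4*z^2 - 9*z - 36) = (z + 2)*(z + 3)*(z^2 + z - 12) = (z - 3)*(z + 2)*(z + 3)*(z + 4)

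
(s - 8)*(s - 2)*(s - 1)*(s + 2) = s^4 - 9*s^3 + 4*s^2 + 36*s - 32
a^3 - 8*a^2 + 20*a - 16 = (a - 4)*(a - 2)^2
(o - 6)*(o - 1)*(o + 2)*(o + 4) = o^4 - o^3 - 28*o^2 - 20*o + 48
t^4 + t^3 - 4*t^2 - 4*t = t*(t - 2)*(t + 1)*(t + 2)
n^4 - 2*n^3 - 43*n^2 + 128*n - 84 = (n - 6)*(n - 2)*(n - 1)*(n + 7)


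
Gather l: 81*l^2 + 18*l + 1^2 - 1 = 81*l^2 + 18*l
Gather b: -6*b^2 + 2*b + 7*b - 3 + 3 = -6*b^2 + 9*b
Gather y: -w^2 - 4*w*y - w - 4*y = -w^2 - w + y*(-4*w - 4)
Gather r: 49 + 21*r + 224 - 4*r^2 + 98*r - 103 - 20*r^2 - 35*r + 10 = -24*r^2 + 84*r + 180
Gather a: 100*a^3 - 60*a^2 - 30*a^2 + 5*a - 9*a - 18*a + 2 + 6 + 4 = 100*a^3 - 90*a^2 - 22*a + 12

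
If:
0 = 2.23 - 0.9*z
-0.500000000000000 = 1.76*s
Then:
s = -0.28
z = 2.48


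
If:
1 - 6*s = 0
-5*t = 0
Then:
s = 1/6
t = 0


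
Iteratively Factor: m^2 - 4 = (m - 2)*(m + 2)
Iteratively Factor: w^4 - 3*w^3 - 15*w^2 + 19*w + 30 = (w - 5)*(w^3 + 2*w^2 - 5*w - 6) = (w - 5)*(w + 1)*(w^2 + w - 6) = (w - 5)*(w + 1)*(w + 3)*(w - 2)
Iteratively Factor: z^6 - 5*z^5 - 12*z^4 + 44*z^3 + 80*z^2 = (z + 2)*(z^5 - 7*z^4 + 2*z^3 + 40*z^2) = z*(z + 2)*(z^4 - 7*z^3 + 2*z^2 + 40*z) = z^2*(z + 2)*(z^3 - 7*z^2 + 2*z + 40) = z^2*(z - 4)*(z + 2)*(z^2 - 3*z - 10) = z^2*(z - 5)*(z - 4)*(z + 2)*(z + 2)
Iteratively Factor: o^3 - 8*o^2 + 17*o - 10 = (o - 5)*(o^2 - 3*o + 2) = (o - 5)*(o - 1)*(o - 2)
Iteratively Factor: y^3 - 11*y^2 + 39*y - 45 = (y - 3)*(y^2 - 8*y + 15) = (y - 3)^2*(y - 5)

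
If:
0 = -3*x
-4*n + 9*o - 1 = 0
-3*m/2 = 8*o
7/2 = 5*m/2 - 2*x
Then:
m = 7/5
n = -269/320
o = -21/80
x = 0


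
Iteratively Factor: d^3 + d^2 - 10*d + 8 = (d - 2)*(d^2 + 3*d - 4) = (d - 2)*(d + 4)*(d - 1)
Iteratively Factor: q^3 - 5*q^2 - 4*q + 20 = (q - 5)*(q^2 - 4) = (q - 5)*(q - 2)*(q + 2)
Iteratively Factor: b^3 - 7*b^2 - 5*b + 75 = (b - 5)*(b^2 - 2*b - 15) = (b - 5)*(b + 3)*(b - 5)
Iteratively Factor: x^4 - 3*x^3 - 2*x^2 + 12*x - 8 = (x - 1)*(x^3 - 2*x^2 - 4*x + 8) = (x - 2)*(x - 1)*(x^2 - 4) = (x - 2)*(x - 1)*(x + 2)*(x - 2)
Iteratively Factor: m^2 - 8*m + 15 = (m - 3)*(m - 5)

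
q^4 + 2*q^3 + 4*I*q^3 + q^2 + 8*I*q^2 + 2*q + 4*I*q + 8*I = (q + 2)*(q - I)*(q + I)*(q + 4*I)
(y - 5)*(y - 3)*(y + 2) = y^3 - 6*y^2 - y + 30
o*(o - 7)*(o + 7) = o^3 - 49*o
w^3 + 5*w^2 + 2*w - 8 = (w - 1)*(w + 2)*(w + 4)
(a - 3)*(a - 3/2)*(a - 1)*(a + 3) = a^4 - 5*a^3/2 - 15*a^2/2 + 45*a/2 - 27/2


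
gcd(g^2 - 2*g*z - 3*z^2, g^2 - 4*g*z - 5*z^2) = g + z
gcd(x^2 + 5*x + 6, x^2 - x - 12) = x + 3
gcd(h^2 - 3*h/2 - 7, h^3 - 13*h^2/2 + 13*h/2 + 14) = h - 7/2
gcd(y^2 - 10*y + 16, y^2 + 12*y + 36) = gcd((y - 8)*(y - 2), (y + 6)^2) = 1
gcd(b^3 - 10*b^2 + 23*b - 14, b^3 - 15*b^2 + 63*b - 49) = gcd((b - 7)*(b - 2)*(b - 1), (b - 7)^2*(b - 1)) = b^2 - 8*b + 7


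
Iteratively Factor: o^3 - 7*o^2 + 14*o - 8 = (o - 1)*(o^2 - 6*o + 8) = (o - 2)*(o - 1)*(o - 4)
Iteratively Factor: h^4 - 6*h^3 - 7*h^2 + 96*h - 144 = (h + 4)*(h^3 - 10*h^2 + 33*h - 36) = (h - 3)*(h + 4)*(h^2 - 7*h + 12) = (h - 4)*(h - 3)*(h + 4)*(h - 3)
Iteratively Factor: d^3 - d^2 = (d)*(d^2 - d) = d*(d - 1)*(d)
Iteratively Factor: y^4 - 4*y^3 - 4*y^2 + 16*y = (y + 2)*(y^3 - 6*y^2 + 8*y) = (y - 2)*(y + 2)*(y^2 - 4*y) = y*(y - 2)*(y + 2)*(y - 4)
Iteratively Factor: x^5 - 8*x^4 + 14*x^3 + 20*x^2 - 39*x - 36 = (x + 1)*(x^4 - 9*x^3 + 23*x^2 - 3*x - 36) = (x + 1)^2*(x^3 - 10*x^2 + 33*x - 36) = (x - 3)*(x + 1)^2*(x^2 - 7*x + 12) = (x - 3)^2*(x + 1)^2*(x - 4)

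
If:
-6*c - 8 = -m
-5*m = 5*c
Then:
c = -8/7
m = 8/7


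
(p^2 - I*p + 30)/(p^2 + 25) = (p - 6*I)/(p - 5*I)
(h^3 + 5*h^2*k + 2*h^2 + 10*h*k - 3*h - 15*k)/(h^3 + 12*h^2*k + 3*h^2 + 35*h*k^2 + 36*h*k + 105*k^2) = (h - 1)/(h + 7*k)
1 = 1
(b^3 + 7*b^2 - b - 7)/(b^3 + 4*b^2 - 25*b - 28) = (b - 1)/(b - 4)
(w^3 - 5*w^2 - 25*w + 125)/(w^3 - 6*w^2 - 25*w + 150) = (w - 5)/(w - 6)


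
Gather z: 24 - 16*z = 24 - 16*z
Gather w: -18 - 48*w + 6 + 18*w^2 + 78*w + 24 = 18*w^2 + 30*w + 12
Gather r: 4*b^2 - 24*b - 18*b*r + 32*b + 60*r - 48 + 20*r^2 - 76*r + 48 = 4*b^2 + 8*b + 20*r^2 + r*(-18*b - 16)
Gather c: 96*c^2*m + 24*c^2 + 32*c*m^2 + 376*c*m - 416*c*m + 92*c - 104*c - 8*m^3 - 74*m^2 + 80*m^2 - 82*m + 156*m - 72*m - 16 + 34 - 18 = c^2*(96*m + 24) + c*(32*m^2 - 40*m - 12) - 8*m^3 + 6*m^2 + 2*m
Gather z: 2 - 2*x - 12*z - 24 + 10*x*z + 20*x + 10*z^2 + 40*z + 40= 18*x + 10*z^2 + z*(10*x + 28) + 18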